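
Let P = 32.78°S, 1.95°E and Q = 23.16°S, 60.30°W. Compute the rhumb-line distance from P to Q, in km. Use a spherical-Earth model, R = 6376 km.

6200 km

Rhumb course C = atan2(Δλ, Δψ) with Δψ = ln[tan(π/4+φ₂/2)/tan(π/4+φ₁/2)] = +0.1905, Δλ = -1.0865 → C = 279.94°
d = R·|Δφ| / |cos C| = 6376·0.16790 / 0.17267 = 6200 km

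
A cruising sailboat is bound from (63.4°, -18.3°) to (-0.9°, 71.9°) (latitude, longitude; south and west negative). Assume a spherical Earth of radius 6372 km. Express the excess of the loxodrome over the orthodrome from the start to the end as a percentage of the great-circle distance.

4.1%

Great circle: σ = 1.5864 rad → d_gc = Rσ = 10108.6 km
Rhumb: Δφ = -1.1222, Δλ = +1.5743, Δψ = -1.4580, q = Δφ/Δψ = 0.7697 → d_rh = R√(Δφ²+q²Δλ²) = 10524.1 km
Excess = (10524.1 − 10108.6) / 10108.6 = 415.5 / 10108.6 = 4.11% ≈ 4.1%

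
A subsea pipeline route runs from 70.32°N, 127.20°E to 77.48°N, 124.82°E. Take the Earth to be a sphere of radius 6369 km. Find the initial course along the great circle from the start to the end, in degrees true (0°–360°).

N = sin Δλ·cos φ₂ = -0.0090;  D = cos φ₁ sin φ₂ − sin φ₁ cos φ₂ cos Δλ = +0.1248
initial course = atan2(N, D) = 355.87°

355.9°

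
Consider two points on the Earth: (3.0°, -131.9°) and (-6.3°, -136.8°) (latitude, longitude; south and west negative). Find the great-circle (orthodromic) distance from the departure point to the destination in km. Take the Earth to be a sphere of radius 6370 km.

1168 km

Haversine: a = sin²(Δφ/2)+cos φ₁ cos φ₂ sin²(Δλ/2) = 0.00839;  σ = 2·atan2(√a,√(1−a))
σ = 10.508° → d = Rσ = 6370·0.18341 = 1168 km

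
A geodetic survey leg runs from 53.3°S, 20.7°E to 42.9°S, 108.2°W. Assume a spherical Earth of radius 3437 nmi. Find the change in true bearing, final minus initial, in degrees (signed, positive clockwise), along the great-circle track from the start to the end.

Initial bearing θ₁ = atan2(sin Δλ cos φ₂, cos φ₁ sin φ₂ − sin φ₁ cos φ₂ cos Δλ) = 216.32°
Final bearing θ₂ = (initial bearing from the destination back to the start) + 180° = 331.11°
Δθ = θ₂ − θ₁ = +114.8°

+114.8°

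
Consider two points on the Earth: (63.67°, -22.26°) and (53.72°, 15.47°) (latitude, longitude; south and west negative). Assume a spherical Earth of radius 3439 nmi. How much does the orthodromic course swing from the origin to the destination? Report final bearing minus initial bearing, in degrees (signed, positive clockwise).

+32.7°

Initial bearing θ₁ = atan2(sin Δλ cos φ₂, cos φ₁ sin φ₂ − sin φ₁ cos φ₂ cos Δλ) = 99.70°
Final bearing θ₂ = (initial bearing from the destination back to the start) + 180° = 132.37°
Δθ = θ₂ − θ₁ = +32.7°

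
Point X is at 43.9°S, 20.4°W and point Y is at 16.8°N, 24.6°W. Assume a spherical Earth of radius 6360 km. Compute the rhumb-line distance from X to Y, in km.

Rhumb course C = atan2(Δλ, Δψ) with Δψ = ln[tan(π/4+φ₂/2)/tan(π/4+φ₁/2)] = +1.1520, Δλ = -0.0733 → C = 356.36°
d = R·|Δφ| / |cos C| = 6360·1.05941 / 0.99798 = 6752 km

6752 km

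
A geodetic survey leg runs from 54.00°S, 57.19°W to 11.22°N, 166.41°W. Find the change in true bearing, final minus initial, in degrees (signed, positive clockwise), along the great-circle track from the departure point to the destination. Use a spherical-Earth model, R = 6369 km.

+62.7°

Initial bearing θ₁ = atan2(sin Δλ cos φ₂, cos φ₁ sin φ₂ − sin φ₁ cos φ₂ cos Δλ) = 260.99°
Final bearing θ₂ = (initial bearing from the destination back to the start) + 180° = 323.71°
Δθ = θ₂ − θ₁ = +62.7°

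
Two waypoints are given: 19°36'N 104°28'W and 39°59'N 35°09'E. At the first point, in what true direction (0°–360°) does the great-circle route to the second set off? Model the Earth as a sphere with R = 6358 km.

θ = atan2( sin Δλ·cos φ₂ ,  cos φ₁ sin φ₂ − sin φ₁ cos φ₂ cos Δλ )
  = atan2(+0.4964, +0.8011) = 31.79°

31.8°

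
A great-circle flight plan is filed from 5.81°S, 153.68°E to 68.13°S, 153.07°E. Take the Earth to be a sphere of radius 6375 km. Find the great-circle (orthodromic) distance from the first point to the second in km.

6934 km

cos σ = sin φ₁ sin φ₂ + cos φ₁ cos φ₂ cos Δλ
      = sin(-5.81°)sin(-68.13°) + cos(-5.81°)cos(-68.13°)cos(-0.61°) = 0.4645
σ = 62.321° → d = Rσ = 6375·1.08771 = 6934 km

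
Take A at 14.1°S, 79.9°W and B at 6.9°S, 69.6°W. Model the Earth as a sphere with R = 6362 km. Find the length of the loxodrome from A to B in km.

1379 km

Rhumb course C = atan2(Δλ, Δψ) with Δψ = ln[tan(π/4+φ₂/2)/tan(π/4+φ₁/2)] = +0.1279, Δλ = +0.1798 → C = 54.57°
d = R·|Δφ| / |cos C| = 6362·0.12566 / 0.57970 = 1379 km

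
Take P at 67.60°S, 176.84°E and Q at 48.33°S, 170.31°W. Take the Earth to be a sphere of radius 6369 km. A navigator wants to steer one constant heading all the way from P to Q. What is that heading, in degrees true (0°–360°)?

18.9°

Meridional parts: M(φ₁)=-1.6195, M(φ₂)=-0.9661 → ΔM = +0.6534;  Δλ = +0.2243 rad
tan C = Δλ / ΔM = +0.3433 → C = 18.95°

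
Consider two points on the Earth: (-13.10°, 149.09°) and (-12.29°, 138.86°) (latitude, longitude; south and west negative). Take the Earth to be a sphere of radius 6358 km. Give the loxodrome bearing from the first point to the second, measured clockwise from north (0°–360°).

274.6°

Meridional parts: M(φ₁)=-0.2307, M(φ₂)=-0.2162 → ΔM = +0.0145;  Δλ = -0.1785 rad
tan C = Δλ / ΔM = -12.3208 → C = 274.64°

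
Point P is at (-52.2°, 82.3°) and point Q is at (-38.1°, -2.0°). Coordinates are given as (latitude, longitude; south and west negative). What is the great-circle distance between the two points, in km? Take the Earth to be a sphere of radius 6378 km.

6415 km

cos σ = sin φ₁ sin φ₂ + cos φ₁ cos φ₂ cos Δλ
      = sin(-52.20°)sin(-38.10°) + cos(-52.20°)cos(-38.10°)cos(-84.30°) = 0.5355
σ = 57.625° → d = Rσ = 6378·1.00575 = 6415 km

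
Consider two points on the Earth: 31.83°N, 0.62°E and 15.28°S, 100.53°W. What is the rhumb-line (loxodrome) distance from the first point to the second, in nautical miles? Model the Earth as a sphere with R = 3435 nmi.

6471 nmi

Δψ = ln[tan(π/4+φ₂/2)/tan(π/4+φ₁/2)] = -0.8564;  Δφ = -0.8222 rad,  Δλ = -1.7654 rad
q = Δφ/Δψ = 0.9600
d = R·√(Δφ² + q²Δλ²) = 3435·1.88378 = 6471 nmi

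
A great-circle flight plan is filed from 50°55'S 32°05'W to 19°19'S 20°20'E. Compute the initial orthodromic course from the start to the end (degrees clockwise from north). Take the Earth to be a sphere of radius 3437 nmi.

72.3°

θ = atan2( sin Δλ·cos φ₂ ,  cos φ₁ sin φ₂ − sin φ₁ cos φ₂ cos Δλ )
  = atan2(+0.7479, +0.2382) = 72.33°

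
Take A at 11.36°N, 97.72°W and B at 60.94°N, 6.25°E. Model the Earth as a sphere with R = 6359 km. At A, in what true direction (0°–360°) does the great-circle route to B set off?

28.2°

θ = atan2( sin Δλ·cos φ₂ ,  cos φ₁ sin φ₂ − sin φ₁ cos φ₂ cos Δλ )
  = atan2(+0.4714, +0.8801) = 28.17°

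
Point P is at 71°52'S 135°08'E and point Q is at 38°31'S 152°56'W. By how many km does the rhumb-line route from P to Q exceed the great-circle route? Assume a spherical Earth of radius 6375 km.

Great circle: cos σ = sin φ₁ sin φ₂ + cos φ₁ cos φ₂ cos Δλ,  σ = 0.8402 rad → d_gc = 5356.1 km
Rhumb line: Δψ = +1.1058, q = Δφ/Δψ = 0.5264, d_rh = R√(Δφ²+q²Δλ²) = 5614.2 km
Excess = 5614.2 − 5356.1 = 258.1 ≈ 258 km

258 km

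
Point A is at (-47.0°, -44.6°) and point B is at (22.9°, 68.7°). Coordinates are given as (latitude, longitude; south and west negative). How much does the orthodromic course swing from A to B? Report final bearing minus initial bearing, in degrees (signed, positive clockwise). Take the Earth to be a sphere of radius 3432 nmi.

-42.3°

Initial bearing θ₁ = atan2(sin Δλ cos φ₂, cos φ₁ sin φ₂ − sin φ₁ cos φ₂ cos Δλ) = 90.07°
Final bearing θ₂ = (initial bearing from the destination back to the start) + 180° = 47.76°
Δθ = θ₂ − θ₁ = -42.3°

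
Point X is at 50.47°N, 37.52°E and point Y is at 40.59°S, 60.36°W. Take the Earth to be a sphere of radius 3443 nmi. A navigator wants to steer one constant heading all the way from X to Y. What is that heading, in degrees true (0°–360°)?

Δψ = ln[tan(π/4+φ₂/2)/tan(π/4+φ₁/2)] = -1.7999
Δλ = -1.7083 rad (taken the short way round)
course = atan2(Δλ, Δψ) = 223.50°

223.5°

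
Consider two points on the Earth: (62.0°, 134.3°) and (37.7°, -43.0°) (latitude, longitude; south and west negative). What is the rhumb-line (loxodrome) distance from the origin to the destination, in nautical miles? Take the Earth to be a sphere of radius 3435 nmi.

6810 nmi

Rhumb course C = atan2(Δλ, Δψ) with Δψ = ln[tan(π/4+φ₂/2)/tan(π/4+φ₁/2)] = -0.6776, Δλ = -3.0945 → C = 257.65°
d = R·|Δφ| / |cos C| = 3435·0.42412 / 0.21391 = 6810 nmi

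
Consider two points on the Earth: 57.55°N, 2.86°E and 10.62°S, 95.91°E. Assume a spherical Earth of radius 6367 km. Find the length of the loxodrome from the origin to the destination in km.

Rhumb course C = atan2(Δλ, Δψ) with Δψ = ln[tan(π/4+φ₂/2)/tan(π/4+φ₁/2)] = -1.4209, Δλ = +1.6240 → C = 131.18°
d = R·|Δφ| / |cos C| = 6367·1.18979 / 0.65846 = 11505 km

11505 km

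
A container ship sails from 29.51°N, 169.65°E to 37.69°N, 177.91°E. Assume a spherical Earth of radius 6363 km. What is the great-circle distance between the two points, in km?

Haversine: a = sin²(Δφ/2)+cos φ₁ cos φ₂ sin²(Δλ/2) = 0.00866;  σ = 2·atan2(√a,√(1−a))
σ = 10.679° → d = Rσ = 6363·0.18638 = 1186 km

1186 km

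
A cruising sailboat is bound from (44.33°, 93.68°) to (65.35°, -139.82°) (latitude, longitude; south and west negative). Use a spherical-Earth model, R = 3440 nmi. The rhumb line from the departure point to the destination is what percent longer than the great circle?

17.6%

Great circle: σ = 1.0954 rad → d_gc = Rσ = 3768.3 nmi
Rhumb: Δφ = +0.3669, Δλ = +2.2078, Δψ = +0.6561, q = Δφ/Δψ = 0.5592 → d_rh = R√(Δφ²+q²Δλ²) = 4430.6 nmi
Excess = (4430.6 − 3768.3) / 3768.3 = 662.3 / 3768.3 = 17.58% ≈ 17.6%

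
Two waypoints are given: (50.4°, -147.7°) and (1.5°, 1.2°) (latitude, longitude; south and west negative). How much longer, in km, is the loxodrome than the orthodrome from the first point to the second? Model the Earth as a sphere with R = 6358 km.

Great circle: cos σ = sin φ₁ sin φ₂ + cos φ₁ cos φ₂ cos Δλ,  σ = 2.1240 rad → d_gc = 13504.6 km
Rhumb line: Δψ = -0.9954, q = Δφ/Δψ = 0.8574, d_rh = R√(Δφ²+q²Δλ²) = 15170.7 km
Excess = 15170.7 − 13504.6 = 1666.1 ≈ 1666 km

1666 km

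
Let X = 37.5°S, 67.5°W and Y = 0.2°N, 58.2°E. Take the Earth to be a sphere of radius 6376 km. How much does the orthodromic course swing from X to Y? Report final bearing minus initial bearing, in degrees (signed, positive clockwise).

Initial bearing θ₁ = atan2(sin Δλ cos φ₂, cos φ₁ sin φ₂ − sin φ₁ cos φ₂ cos Δλ) = 113.46°
Final bearing θ₂ = (initial bearing from the destination back to the start) + 180° = 46.70°
Δθ = θ₂ − θ₁ = -66.8°

-66.8°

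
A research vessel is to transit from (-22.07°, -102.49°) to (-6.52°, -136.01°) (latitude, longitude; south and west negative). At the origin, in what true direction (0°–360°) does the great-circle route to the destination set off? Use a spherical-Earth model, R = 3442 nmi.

N = sin Δλ·cos φ₂ = -0.5487;  D = cos φ₁ sin φ₂ − sin φ₁ cos φ₂ cos Δλ = +0.2060
initial course = atan2(N, D) = 290.58°

290.6°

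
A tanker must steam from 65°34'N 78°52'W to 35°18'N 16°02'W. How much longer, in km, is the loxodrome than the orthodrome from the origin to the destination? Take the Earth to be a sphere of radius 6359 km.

170 km

Great circle: cos σ = sin φ₁ sin φ₂ + cos φ₁ cos φ₂ cos Δλ,  σ = 0.8227 rad → d_gc = 5231.6 km
Rhumb line: Δψ = -0.8709, q = Δφ/Δψ = 0.6066, d_rh = R√(Δφ²+q²Δλ²) = 5401.6 km
Excess = 5401.6 − 5231.6 = 170.0 ≈ 170 km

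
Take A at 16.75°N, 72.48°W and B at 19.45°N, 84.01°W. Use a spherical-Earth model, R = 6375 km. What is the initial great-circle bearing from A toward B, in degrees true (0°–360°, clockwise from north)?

θ = atan2( sin Δλ·cos φ₂ ,  cos φ₁ sin φ₂ − sin φ₁ cos φ₂ cos Δλ )
  = atan2(-0.1885, +0.0526) = 285.59°

285.6°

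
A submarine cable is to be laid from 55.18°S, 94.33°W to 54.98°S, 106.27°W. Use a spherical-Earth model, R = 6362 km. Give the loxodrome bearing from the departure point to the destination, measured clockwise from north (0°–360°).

271.7°

Δψ = ln[tan(π/4+φ₂/2)/tan(π/4+φ₁/2)] = +0.0061
Δλ = -0.2084 rad (taken the short way round)
course = atan2(Δλ, Δψ) = 271.68°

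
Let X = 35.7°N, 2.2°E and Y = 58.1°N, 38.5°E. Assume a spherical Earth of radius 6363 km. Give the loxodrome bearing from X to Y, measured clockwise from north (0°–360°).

Meridional parts: M(φ₁)=+0.6678, M(φ₂)=+1.2525 → ΔM = +0.5846;  Δλ = +0.6336 rad
tan C = Δλ / ΔM = +1.0837 → C = 47.30°

47.3°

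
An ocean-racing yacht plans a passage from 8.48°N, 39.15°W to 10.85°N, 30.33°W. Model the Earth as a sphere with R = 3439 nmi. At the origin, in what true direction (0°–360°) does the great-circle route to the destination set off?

N = sin Δλ·cos φ₂ = +0.1506;  D = cos φ₁ sin φ₂ − sin φ₁ cos φ₂ cos Δλ = +0.0431
initial course = atan2(N, D) = 74.04°

74.0°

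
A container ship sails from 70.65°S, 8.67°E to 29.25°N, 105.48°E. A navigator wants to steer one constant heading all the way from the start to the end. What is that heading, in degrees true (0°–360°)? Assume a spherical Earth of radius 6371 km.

36.3°

Δψ = ln[tan(π/4+φ₂/2)/tan(π/4+φ₁/2)] = +2.3034
Δλ = +1.6897 rad (taken the short way round)
course = atan2(Δλ, Δψ) = 36.26°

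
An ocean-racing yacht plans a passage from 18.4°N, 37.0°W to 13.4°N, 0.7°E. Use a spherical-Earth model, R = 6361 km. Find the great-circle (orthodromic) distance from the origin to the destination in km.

4056 km

Haversine: a = sin²(Δφ/2)+cos φ₁ cos φ₂ sin²(Δλ/2) = 0.09826;  σ = 2·atan2(√a,√(1−a))
σ = 36.536° → d = Rσ = 6361·0.63767 = 4056 km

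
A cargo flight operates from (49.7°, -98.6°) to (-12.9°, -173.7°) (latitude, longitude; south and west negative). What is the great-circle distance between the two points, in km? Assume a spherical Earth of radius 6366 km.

Haversine: a = sin²(Δφ/2)+cos φ₁ cos φ₂ sin²(Δλ/2) = 0.50408;  σ = 2·atan2(√a,√(1−a))
σ = 90.467° → d = Rσ = 6366·1.57895 = 10052 km

10052 km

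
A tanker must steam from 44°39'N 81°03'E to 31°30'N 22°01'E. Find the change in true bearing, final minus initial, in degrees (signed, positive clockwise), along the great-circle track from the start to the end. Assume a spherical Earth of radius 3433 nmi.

At departure: θ₁ = atan2(sin Δλ cos φ₂, cos φ₁ sin φ₂ − sin φ₁ cos φ₂ cos Δλ) = 274.96°
At arrival: θ₂ = atan2(sin Δλ cos φ₁, −cos φ₂ sin φ₁ + sin φ₂ cos φ₁ cos Δλ) = 236.23°
Δθ = θ₂ − θ₁ = -38.7°

-38.7°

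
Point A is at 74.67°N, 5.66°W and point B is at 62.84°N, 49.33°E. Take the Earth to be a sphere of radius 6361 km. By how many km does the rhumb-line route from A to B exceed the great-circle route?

Great circle: cos σ = sin φ₁ sin φ₂ + cos φ₁ cos φ₂ cos Δλ,  σ = 0.3836 rad → d_gc = 2440.211 km
Rhumb line: Δψ = -0.5849, q = Δφ/Δψ = 0.3530, d_rh = R√(Δφ²+q²Δλ²) = 2523.709 km
Excess = 2523.709 − 2440.211 = 83.498 ≈ 83 km

83 km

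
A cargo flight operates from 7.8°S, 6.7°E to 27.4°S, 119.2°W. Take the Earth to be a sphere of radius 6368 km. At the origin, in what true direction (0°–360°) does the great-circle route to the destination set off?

θ = atan2( sin Δλ·cos φ₂ ,  cos φ₁ sin φ₂ − sin φ₁ cos φ₂ cos Δλ )
  = atan2(-0.7192, -0.5266) = 233.79°

233.8°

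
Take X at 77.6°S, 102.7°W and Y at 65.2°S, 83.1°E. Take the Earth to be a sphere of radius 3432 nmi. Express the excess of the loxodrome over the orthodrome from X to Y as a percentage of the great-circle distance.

47.7%

Great circle: σ = 0.6485 rad → d_gc = Rσ = 2225.7 nmi
Rhumb: Δφ = +0.2164, Δλ = -3.0404, Δψ = +0.7050, q = Δφ/Δψ = 0.3070 → d_rh = R√(Δφ²+q²Δλ²) = 3288.1 nmi
Excess = (3288.1 − 2225.7) / 2225.7 = 1062.4 / 2225.7 = 47.73% ≈ 47.7%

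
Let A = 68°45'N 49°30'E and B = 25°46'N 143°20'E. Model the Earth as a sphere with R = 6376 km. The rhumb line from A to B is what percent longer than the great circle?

7.4%

Great circle: σ = 1.1774 rad → d_gc = Rσ = 7507.1 km
Rhumb: Δφ = -0.7502, Δλ = +1.6377, Δψ = -1.2078, q = Δφ/Δψ = 0.6211 → d_rh = R√(Δφ²+q²Δλ²) = 8059.0 km
Excess = (8059.0 − 7507.1) / 7507.1 = 551.9 / 7507.1 = 7.352% ≈ 7.4%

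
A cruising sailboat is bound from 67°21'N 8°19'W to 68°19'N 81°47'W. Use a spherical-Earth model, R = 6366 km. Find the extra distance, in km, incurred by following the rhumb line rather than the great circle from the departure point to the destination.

Great circle: cos σ = sin φ₁ sin φ₂ + cos φ₁ cos φ₂ cos Δλ,  σ = 0.4555 rad → d_gc = 2899.4 km
Rhumb line: Δψ = +0.0447, q = Δφ/Δψ = 0.3772, d_rh = R√(Δφ²+q²Δλ²) = 3081.2 km
Excess = 3081.2 − 2899.4 = 181.8 ≈ 182 km

182 km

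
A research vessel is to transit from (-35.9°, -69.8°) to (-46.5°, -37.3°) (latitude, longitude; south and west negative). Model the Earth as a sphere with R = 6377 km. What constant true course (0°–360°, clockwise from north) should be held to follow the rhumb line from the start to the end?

113.5°

Meridional parts: M(φ₁)=-0.6721, M(φ₂)=-0.9189 → ΔM = -0.2468;  Δλ = +0.5672 rad
tan C = Δλ / ΔM = -2.2986 → C = 113.51°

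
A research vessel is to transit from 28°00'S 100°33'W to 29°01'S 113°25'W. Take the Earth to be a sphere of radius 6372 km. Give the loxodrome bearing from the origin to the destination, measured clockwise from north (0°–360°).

Δψ = ln[tan(π/4+φ₂/2)/tan(π/4+φ₁/2)] = -0.0202
Δλ = -0.2246 rad (taken the short way round)
course = atan2(Δλ, Δψ) = 264.86°

264.9°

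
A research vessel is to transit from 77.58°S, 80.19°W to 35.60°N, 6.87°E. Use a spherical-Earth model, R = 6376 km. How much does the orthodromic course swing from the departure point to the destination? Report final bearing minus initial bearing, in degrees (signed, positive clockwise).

Initial bearing θ₁ = atan2(sin Δλ cos φ₂, cos φ₁ sin φ₂ − sin φ₁ cos φ₂ cos Δλ) = 78.45°
Final bearing θ₂ = (initial bearing from the destination back to the start) + 180° = 15.02°
Δθ = θ₂ − θ₁ = -63.4°

-63.4°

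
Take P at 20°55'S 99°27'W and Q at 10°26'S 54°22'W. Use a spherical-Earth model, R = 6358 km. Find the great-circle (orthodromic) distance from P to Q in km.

4938 km

Haversine: a = sin²(Δφ/2)+cos φ₁ cos φ₂ sin²(Δλ/2) = 0.14335;  σ = 2·atan2(√a,√(1−a))
σ = 44.496° → d = Rσ = 6358·0.77661 = 4938 km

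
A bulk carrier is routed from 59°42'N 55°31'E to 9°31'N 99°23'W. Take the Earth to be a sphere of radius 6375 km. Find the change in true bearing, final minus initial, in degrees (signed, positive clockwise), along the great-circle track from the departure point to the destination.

At departure: θ₁ = atan2(sin Δλ cos φ₂, cos φ₁ sin φ₂ − sin φ₁ cos φ₂ cos Δλ) = 333.91°
At arrival: θ₂ = atan2(sin Δλ cos φ₁, −cos φ₂ sin φ₁ + sin φ₂ cos φ₁ cos Δλ) = 193.00°
Δθ = θ₂ − θ₁ = -140.9°

-140.9°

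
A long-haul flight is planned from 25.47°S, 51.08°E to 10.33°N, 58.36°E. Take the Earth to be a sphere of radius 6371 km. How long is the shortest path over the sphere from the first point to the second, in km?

cos σ = sin φ₁ sin φ₂ + cos φ₁ cos φ₂ cos Δλ
      = sin(-25.47°)sin(10.33°) + cos(-25.47°)cos(10.33°)cos(7.28°) = 0.8039
σ = 36.495° → d = Rσ = 6371·0.63697 = 4058 km

4058 km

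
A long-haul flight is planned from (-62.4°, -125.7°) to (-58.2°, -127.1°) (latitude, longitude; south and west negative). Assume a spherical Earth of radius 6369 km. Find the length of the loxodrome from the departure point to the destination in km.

473 km

Rhumb course C = atan2(Δλ, Δψ) with Δψ = ln[tan(π/4+φ₂/2)/tan(π/4+φ₁/2)] = +0.1482, Δλ = -0.0244 → C = 350.64°
d = R·|Δφ| / |cos C| = 6369·0.07330 / 0.98668 = 473 km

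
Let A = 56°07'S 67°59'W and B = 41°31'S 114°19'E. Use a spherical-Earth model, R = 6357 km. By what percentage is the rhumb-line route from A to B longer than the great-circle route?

41.8%

Great circle: σ = 1.4372 rad → d_gc = Rσ = 9136.5 km
Rhumb: Δφ = +0.2548, Δλ = -3.1015, Δψ = +0.3908, q = Δφ/Δψ = 0.6520 → d_rh = R√(Δφ²+q²Δλ²) = 12956.0 km
Excess = (12956.0 − 9136.5) / 9136.5 = 3819.5 / 9136.5 = 41.80% ≈ 41.8%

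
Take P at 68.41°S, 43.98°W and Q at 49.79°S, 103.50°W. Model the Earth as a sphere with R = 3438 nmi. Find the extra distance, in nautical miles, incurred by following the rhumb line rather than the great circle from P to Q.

71 nmi

Great circle: cos σ = sin φ₁ sin φ₂ + cos φ₁ cos φ₂ cos Δλ,  σ = 0.5906 rad → d_gc = 2030.5 nmi
Rhumb line: Δψ = +0.6522, q = Δφ/Δψ = 0.4983, d_rh = R√(Δφ²+q²Δλ²) = 2101.2 nmi
Excess = 2101.2 − 2030.5 = 70.7 ≈ 71 nmi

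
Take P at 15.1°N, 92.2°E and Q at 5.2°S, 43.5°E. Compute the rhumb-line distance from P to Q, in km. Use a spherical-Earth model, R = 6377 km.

Rhumb course C = atan2(Δλ, Δψ) with Δψ = ln[tan(π/4+φ₂/2)/tan(π/4+φ₁/2)] = -0.3575, Δλ = -0.8500 → C = 247.19°
d = R·|Δφ| / |cos C| = 6377·0.35430 / 0.38773 = 5827 km

5827 km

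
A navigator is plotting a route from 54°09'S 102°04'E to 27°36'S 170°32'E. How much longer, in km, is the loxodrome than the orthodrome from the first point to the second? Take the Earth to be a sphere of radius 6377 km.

179 km

Great circle: cos σ = sin φ₁ sin φ₂ + cos φ₁ cos φ₂ cos Δλ,  σ = 0.9691 rad → d_gc = 6180.1 km
Rhumb line: Δψ = +0.6271, q = Δφ/Δψ = 0.7389, d_rh = R√(Δφ²+q²Δλ²) = 6358.9 km
Excess = 6358.9 − 6180.1 = 178.8 ≈ 179 km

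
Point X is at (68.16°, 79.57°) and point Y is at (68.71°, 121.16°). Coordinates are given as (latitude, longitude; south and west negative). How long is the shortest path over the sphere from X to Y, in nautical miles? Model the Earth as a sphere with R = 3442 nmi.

cos σ = sin φ₁ sin φ₂ + cos φ₁ cos φ₂ cos Δλ
      = sin(68.16°)sin(68.71°) + cos(68.16°)cos(68.71°)cos(41.59°) = 0.9659
σ = 15.005° → d = Rσ = 3442·0.26189 = 901 nmi

901 nmi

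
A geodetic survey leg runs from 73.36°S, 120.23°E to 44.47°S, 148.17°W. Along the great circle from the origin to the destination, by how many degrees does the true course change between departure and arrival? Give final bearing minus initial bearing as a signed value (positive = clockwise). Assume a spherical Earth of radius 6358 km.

At departure: θ₁ = atan2(sin Δλ cos φ₂, cos φ₁ sin φ₂ − sin φ₁ cos φ₂ cos Δλ) = 107.12°
At arrival: θ₂ = atan2(sin Δλ cos φ₁, −cos φ₂ sin φ₁ + sin φ₂ cos φ₁ cos Δλ) = 22.55°
Δθ = θ₂ − θ₁ = -84.6°

-84.6°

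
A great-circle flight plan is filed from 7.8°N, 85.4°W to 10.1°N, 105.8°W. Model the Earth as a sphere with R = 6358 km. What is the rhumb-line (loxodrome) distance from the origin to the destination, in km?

Rhumb course C = atan2(Δλ, Δψ) with Δψ = ln[tan(π/4+φ₂/2)/tan(π/4+φ₁/2)] = +0.0406, Δλ = -0.3560 → C = 276.51°
d = R·|Δφ| / |cos C| = 6358·0.04014 / 0.11341 = 2251 km

2251 km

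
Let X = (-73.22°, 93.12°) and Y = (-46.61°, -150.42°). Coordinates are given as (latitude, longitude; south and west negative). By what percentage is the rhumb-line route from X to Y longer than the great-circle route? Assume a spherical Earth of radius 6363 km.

Great circle: σ = 0.9180 rad → d_gc = Rσ = 5841.4 km
Rhumb: Δφ = +0.4644, Δλ = +2.0326, Δψ = +0.9923, q = Δφ/Δψ = 0.4680 → d_rh = R√(Δφ²+q²Δλ²) = 6736.1 km
Excess = (6736.1 − 5841.4) / 5841.4 = 894.7 / 5841.4 = 15.32% ≈ 15.3%

15.3%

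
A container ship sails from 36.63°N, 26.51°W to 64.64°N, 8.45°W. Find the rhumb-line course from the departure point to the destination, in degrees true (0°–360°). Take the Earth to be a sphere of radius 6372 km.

21.4°

Meridional parts: M(φ₁)=+0.6879, M(φ₂)=+1.4917 → ΔM = +0.8038;  Δλ = +0.3152 rad
tan C = Δλ / ΔM = +0.3922 → C = 21.41°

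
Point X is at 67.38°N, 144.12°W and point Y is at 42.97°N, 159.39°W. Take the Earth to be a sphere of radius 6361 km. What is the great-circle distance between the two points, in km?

cos σ = sin φ₁ sin φ₂ + cos φ₁ cos φ₂ cos Δλ
      = sin(67.38°)sin(42.97°) + cos(67.38°)cos(42.97°)cos(-15.27°) = 0.9007
σ = 25.753° → d = Rσ = 6361·0.44947 = 2859 km

2859 km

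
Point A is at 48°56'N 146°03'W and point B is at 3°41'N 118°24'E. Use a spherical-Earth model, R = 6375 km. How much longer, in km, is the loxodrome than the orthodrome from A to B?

334 km

Great circle: cos σ = sin φ₁ sin φ₂ + cos φ₁ cos φ₂ cos Δλ,  σ = 1.5858 rad → d_gc = 10109.3 km
Rhumb line: Δψ = -0.9177, q = Δφ/Δψ = 0.8606, d_rh = R√(Δφ²+q²Δλ²) = 10443.0 km
Excess = 10443.0 − 10109.3 = 333.7 ≈ 334 km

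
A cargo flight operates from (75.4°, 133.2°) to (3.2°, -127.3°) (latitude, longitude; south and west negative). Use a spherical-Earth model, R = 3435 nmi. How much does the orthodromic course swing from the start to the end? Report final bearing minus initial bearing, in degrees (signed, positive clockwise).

Initial bearing θ₁ = atan2(sin Δλ cos φ₂, cos φ₁ sin φ₂ − sin φ₁ cos φ₂ cos Δλ) = 80.01°
Final bearing θ₂ = (initial bearing from the destination back to the start) + 180° = 165.60°
Δθ = θ₂ − θ₁ = +85.6°

+85.6°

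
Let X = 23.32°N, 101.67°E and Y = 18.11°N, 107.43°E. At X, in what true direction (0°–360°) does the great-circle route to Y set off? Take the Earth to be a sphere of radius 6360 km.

133.0°

N = sin Δλ·cos φ₂ = +0.0954;  D = cos φ₁ sin φ₂ − sin φ₁ cos φ₂ cos Δλ = -0.0889
initial course = atan2(N, D) = 132.99°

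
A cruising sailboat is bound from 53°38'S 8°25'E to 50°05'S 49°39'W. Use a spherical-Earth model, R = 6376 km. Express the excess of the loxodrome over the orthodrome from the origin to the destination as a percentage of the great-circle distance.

2.8%

Great circle: σ = 0.6114 rad → d_gc = Rσ = 3898.2 km
Rhumb: Δφ = +0.0620, Δλ = -1.0135, Δψ = +0.1004, q = Δφ/Δψ = 0.6172 → d_rh = R√(Δφ²+q²Δλ²) = 4007.7 km
Excess = (4007.7 − 3898.2) / 3898.2 = 109.5 / 3898.2 = 2.81% ≈ 2.8%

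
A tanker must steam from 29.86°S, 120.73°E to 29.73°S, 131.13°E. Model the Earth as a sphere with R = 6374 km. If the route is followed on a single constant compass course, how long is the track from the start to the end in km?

Δψ = ln[tan(π/4+φ₂/2)/tan(π/4+φ₁/2)] = +0.0026;  Δφ = +0.0023 rad,  Δλ = +0.1815 rad
q = Δφ/Δψ = 0.8678
d = R·√(Δφ² + q²Δλ²) = 6374·0.15754 = 1004 km

1004 km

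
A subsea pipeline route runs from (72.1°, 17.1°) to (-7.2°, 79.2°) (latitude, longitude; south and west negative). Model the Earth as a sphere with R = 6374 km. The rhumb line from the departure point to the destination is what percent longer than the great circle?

Great circle: σ = 1.5474 rad → d_gc = Rσ = 9863.0 km
Rhumb: Δφ = -1.3840, Δλ = +1.0838, Δψ = -1.9744, q = Δφ/Δψ = 0.7010 → d_rh = R√(Δφ²+q²Δλ²) = 10063.7 km
Excess = (10063.7 − 9863.0) / 9863.0 = 200.7 / 9863.0 = 2.03% ≈ 2.0%

2.0%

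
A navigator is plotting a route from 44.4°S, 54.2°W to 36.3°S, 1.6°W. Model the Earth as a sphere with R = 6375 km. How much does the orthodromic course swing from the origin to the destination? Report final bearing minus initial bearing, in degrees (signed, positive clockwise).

Initial bearing θ₁ = atan2(sin Δλ cos φ₂, cos φ₁ sin φ₂ − sin φ₁ cos φ₂ cos Δλ) = 97.17°
Final bearing θ₂ = (initial bearing from the destination back to the start) + 180° = 61.59°
Δθ = θ₂ − θ₁ = -35.6°

-35.6°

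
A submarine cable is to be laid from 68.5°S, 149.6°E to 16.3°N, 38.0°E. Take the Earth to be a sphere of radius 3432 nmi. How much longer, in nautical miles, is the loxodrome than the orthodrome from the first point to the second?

Great circle: cos σ = sin φ₁ sin φ₂ + cos φ₁ cos φ₂ cos Δλ,  σ = 1.9721 rad → d_gc = 6768.3 nmi
Rhumb line: Δψ = +1.9499, q = Δφ/Δψ = 0.7590, d_rh = R√(Δφ²+q²Δλ²) = 7179.6 nmi
Excess = 7179.6 − 6768.3 = 411.3 ≈ 411 nmi

411 nmi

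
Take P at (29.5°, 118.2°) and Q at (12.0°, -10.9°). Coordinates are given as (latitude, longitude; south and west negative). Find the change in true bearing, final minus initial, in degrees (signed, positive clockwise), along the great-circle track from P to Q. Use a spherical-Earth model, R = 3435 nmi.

-74.0°

At departure: θ₁ = atan2(sin Δλ cos φ₂, cos φ₁ sin φ₂ − sin φ₁ cos φ₂ cos Δλ) = 302.56°
At arrival: θ₂ = atan2(sin Δλ cos φ₁, −cos φ₂ sin φ₁ + sin φ₂ cos φ₁ cos Δλ) = 228.59°
Δθ = θ₂ − θ₁ = -74.0°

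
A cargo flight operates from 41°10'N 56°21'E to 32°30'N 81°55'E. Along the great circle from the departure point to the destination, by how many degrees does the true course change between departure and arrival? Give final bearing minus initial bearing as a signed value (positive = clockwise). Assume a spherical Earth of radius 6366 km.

At departure: θ₁ = atan2(sin Δλ cos φ₂, cos φ₁ sin φ₂ − sin φ₁ cos φ₂ cos Δλ) = 104.82°
At arrival: θ₂ = atan2(sin Δλ cos φ₁, −cos φ₂ sin φ₁ + sin φ₂ cos φ₁ cos Δλ) = 120.36°
Δθ = θ₂ − θ₁ = +15.5°

+15.5°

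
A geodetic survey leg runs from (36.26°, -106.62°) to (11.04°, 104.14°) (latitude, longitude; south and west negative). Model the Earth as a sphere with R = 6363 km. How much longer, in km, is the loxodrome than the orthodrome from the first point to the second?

1440 km

Great circle: cos σ = sin φ₁ sin φ₂ + cos φ₁ cos φ₂ cos Δλ,  σ = 2.1734 rad → d_gc = 13829.6 km
Rhumb line: Δψ = -0.4860, q = Δφ/Δψ = 0.9057, d_rh = R√(Δφ²+q²Δλ²) = 15269.9 km
Excess = 15269.9 − 13829.6 = 1440.3 ≈ 1440 km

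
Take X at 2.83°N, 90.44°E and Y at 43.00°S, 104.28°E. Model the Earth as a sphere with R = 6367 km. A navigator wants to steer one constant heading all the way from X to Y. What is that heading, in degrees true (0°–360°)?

164.7°

Δψ = ln[tan(π/4+φ₂/2)/tan(π/4+φ₁/2)] = -0.8823
Δλ = +0.2416 rad (taken the short way round)
course = atan2(Δλ, Δψ) = 164.69°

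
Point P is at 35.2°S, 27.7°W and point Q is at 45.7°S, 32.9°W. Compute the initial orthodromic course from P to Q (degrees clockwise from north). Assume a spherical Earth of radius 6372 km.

199.0°

N = sin Δλ·cos φ₂ = -0.0633;  D = cos φ₁ sin φ₂ − sin φ₁ cos φ₂ cos Δλ = -0.1839
initial course = atan2(N, D) = 198.99°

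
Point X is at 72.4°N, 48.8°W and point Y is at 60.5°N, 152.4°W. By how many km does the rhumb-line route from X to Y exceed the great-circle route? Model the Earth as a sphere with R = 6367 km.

539 km

Great circle: cos σ = sin φ₁ sin φ₂ + cos φ₁ cos φ₂ cos Δλ,  σ = 0.6524 rad → d_gc = 4154.1 km
Rhumb line: Δψ = -0.5310, q = Δφ/Δψ = 0.3911, d_rh = R√(Δφ²+q²Δλ²) = 4693.0 km
Excess = 4693.0 − 4154.1 = 538.9 ≈ 539 km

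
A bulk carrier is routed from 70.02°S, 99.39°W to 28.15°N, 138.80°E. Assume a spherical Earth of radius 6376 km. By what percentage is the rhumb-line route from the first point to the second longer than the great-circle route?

Great circle: σ = 2.2170 rad → d_gc = Rσ = 14135.8 km
Rhumb: Δφ = +1.7134, Δλ = -2.1260, Δψ = +2.2488, q = Δφ/Δψ = 0.7619 → d_rh = R√(Δφ²+q²Δλ²) = 15033.7 km
Excess = (15033.7 − 14135.8) / 14135.8 = 897.9 / 14135.8 = 6.352% ≈ 6.4%

6.4%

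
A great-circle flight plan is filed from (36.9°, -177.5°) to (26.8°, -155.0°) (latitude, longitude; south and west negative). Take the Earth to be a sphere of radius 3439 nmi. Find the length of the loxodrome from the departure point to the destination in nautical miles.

Rhumb course C = atan2(Δλ, Δψ) with Δψ = ln[tan(π/4+φ₂/2)/tan(π/4+φ₁/2)] = -0.2080, Δλ = +0.3927 → C = 117.91°
d = R·|Δφ| / |cos C| = 3439·0.17628 / 0.46807 = 1295 nmi

1295 nmi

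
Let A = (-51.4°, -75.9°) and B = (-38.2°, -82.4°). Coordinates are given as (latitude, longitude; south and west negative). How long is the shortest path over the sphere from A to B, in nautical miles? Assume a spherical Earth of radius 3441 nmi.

cos σ = sin φ₁ sin φ₂ + cos φ₁ cos φ₂ cos Δλ
      = sin(-51.40°)sin(-38.20°) + cos(-51.40°)cos(-38.20°)cos(-6.50°) = 0.9704
σ = 13.969° → d = Rσ = 3441·0.24380 = 839 nmi

839 nmi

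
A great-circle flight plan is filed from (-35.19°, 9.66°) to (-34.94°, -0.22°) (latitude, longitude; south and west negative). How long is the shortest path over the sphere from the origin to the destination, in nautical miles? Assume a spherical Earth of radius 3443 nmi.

cos σ = sin φ₁ sin φ₂ + cos φ₁ cos φ₂ cos Δλ
      = sin(-35.19°)sin(-34.94°) + cos(-35.19°)cos(-34.94°)cos(-9.88°) = 0.9901
σ = 8.087° → d = Rσ = 3443·0.14115 = 486 nmi

486 nmi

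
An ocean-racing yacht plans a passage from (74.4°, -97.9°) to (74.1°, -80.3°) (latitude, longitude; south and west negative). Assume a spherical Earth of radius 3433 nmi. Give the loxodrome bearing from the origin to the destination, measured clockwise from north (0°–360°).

Δψ = ln[tan(π/4+φ₂/2)/tan(π/4+φ₁/2)] = -0.0193
Δλ = +0.3072 rad (taken the short way round)
course = atan2(Δλ, Δψ) = 93.59°

93.6°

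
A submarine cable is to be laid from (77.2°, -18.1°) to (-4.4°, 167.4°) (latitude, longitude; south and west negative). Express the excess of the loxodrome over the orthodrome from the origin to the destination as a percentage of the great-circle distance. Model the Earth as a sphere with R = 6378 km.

Great circle: σ = 1.8699 rad → d_gc = Rσ = 11926.4 km
Rhumb: Δφ = -1.4242, Δλ = -3.0456, Δψ = -2.2646, q = Δφ/Δψ = 0.6289 → d_rh = R√(Δφ²+q²Δλ²) = 15223.0 km
Excess = (15223.0 − 11926.4) / 11926.4 = 3296.6 / 11926.4 = 27.64% ≈ 27.6%

27.6%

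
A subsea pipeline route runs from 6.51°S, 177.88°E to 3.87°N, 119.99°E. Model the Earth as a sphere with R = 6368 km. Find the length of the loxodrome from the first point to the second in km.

6526 km

Δψ = ln[tan(π/4+φ₂/2)/tan(π/4+φ₁/2)] = +0.1815;  Δφ = +0.1812 rad,  Δλ = -1.0104 rad
q = Δφ/Δψ = 0.9984
d = R·√(Δφ² + q²Δλ²) = 6368·1.02486 = 6526 km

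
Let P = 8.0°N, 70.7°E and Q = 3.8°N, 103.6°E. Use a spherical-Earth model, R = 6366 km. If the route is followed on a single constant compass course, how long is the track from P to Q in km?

Δψ = ln[tan(π/4+φ₂/2)/tan(π/4+φ₁/2)] = -0.0737;  Δφ = -0.0733 rad,  Δλ = +0.5742 rad
q = Δφ/Δψ = 0.9945
d = R·√(Δφ² + q²Δλ²) = 6366·0.57573 = 3665 km

3665 km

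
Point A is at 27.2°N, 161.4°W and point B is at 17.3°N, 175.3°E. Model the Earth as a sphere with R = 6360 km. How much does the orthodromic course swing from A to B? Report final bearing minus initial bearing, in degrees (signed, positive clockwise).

-9.0°

At departure: θ₁ = atan2(sin Δλ cos φ₂, cos φ₁ sin φ₂ − sin φ₁ cos φ₂ cos Δλ) = 250.15°
At arrival: θ₂ = atan2(sin Δλ cos φ₁, −cos φ₂ sin φ₁ + sin φ₂ cos φ₁ cos Δλ) = 241.19°
Δθ = θ₂ − θ₁ = -9.0°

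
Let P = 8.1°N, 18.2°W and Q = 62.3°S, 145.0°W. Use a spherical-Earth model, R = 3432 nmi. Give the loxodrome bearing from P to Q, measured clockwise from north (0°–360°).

Meridional parts: M(φ₁)=+0.1418, M(φ₂)=-1.4002 → ΔM = -1.5420;  Δλ = -2.2131 rad
tan C = Δλ / ΔM = +1.4352 → C = 235.13°

235.1°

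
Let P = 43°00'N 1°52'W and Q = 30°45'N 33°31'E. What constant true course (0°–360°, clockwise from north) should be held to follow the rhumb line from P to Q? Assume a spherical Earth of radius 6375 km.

113.5°

Meridional parts: M(φ₁)=+0.8328, M(φ₂)=+0.5645 → ΔM = -0.2684;  Δλ = +0.6176 rad
tan C = Δλ / ΔM = -2.3012 → C = 113.49°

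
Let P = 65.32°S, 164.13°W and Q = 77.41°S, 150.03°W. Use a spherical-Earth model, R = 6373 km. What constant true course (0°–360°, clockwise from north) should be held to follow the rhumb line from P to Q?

160.2°

Δψ = ln[tan(π/4+φ₂/2)/tan(π/4+φ₁/2)] = -0.6847
Δλ = +0.2461 rad (taken the short way round)
course = atan2(Δλ, Δψ) = 160.23°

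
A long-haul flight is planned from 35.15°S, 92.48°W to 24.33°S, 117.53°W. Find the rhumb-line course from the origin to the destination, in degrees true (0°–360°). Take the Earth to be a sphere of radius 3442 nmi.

Δψ = ln[tan(π/4+φ₂/2)/tan(π/4+φ₁/2)] = +0.2180
Δλ = -0.4372 rad (taken the short way round)
course = atan2(Δλ, Δψ) = 296.50°

296.5°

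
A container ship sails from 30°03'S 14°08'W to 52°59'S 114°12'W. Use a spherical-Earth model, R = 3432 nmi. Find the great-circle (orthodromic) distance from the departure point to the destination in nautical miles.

4314 nmi

cos σ = sin φ₁ sin φ₂ + cos φ₁ cos φ₂ cos Δλ
      = sin(-30.05°)sin(-52.98°) + cos(-30.05°)cos(-52.98°)cos(-100.07°) = 0.3087
σ = 72.016° → d = Rσ = 3432·1.25692 = 4314 nmi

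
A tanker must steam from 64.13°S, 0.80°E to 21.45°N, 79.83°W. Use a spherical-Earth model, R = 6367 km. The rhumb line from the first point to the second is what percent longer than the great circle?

2.1%

Great circle: σ = 1.8368 rad → d_gc = Rσ = 11695.2 km
Rhumb: Δφ = +1.4937, Δλ = -1.4073, Δψ = +1.8545, q = Δφ/Δψ = 0.8054 → d_rh = R√(Δφ²+q²Δλ²) = 11938.1 km
Excess = (11938.1 − 11695.2) / 11695.2 = 242.9 / 11695.2 = 2.08% ≈ 2.1%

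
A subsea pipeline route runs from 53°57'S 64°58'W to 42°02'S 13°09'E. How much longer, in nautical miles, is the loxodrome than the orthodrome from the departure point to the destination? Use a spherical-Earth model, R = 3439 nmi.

147 nmi

Great circle: cos σ = sin φ₁ sin φ₂ + cos φ₁ cos φ₂ cos Δλ,  σ = 0.8875 rad → d_gc = 3052.1 nmi
Rhumb line: Δψ = +0.3127, q = Δφ/Δψ = 0.6650, d_rh = R√(Δφ²+q²Δλ²) = 3199.1 nmi
Excess = 3199.1 − 3052.1 = 147.0 ≈ 147 nmi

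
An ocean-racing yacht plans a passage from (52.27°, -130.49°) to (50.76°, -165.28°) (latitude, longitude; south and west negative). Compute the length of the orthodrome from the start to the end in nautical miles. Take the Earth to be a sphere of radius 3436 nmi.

cos σ = sin φ₁ sin φ₂ + cos φ₁ cos φ₂ cos Δλ
      = sin(52.27°)sin(50.76°) + cos(52.27°)cos(50.76°)cos(-34.79°) = 0.9305
σ = 21.494° → d = Rσ = 3436·0.37513 = 1289 nmi

1289 nmi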